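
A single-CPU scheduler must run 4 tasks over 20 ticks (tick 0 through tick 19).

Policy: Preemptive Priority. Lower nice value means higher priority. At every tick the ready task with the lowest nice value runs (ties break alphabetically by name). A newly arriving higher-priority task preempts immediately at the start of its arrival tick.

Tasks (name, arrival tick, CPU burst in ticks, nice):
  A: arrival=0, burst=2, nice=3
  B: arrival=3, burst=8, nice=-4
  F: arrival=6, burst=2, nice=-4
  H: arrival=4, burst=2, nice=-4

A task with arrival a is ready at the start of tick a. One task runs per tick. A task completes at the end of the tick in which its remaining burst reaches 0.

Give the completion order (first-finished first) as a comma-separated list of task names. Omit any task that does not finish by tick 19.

completion order = A, B, F, H

t=0: ready={A} → run A
t=1: ready={A} → run A
t=2: (idle)
t=3: ready={B} → run B
t=4: ready={B,H} → run B
t=5: ready={B,H} → run B
t=6: ready={B,F,H} → run B
t=7: ready={B,F,H} → run B
t=8: ready={B,F,H} → run B
t=9: ready={B,F,H} → run B
t=10: ready={B,F,H} → run B
t=11: ready={F,H} → run F
t=12: ready={F,H} → run F
t=13: ready={H} → run H
t=14: ready={H} → run H
t=15: (idle)
t=16: (idle)
t=17: (idle)
t=18: (idle)
t=19: (idle)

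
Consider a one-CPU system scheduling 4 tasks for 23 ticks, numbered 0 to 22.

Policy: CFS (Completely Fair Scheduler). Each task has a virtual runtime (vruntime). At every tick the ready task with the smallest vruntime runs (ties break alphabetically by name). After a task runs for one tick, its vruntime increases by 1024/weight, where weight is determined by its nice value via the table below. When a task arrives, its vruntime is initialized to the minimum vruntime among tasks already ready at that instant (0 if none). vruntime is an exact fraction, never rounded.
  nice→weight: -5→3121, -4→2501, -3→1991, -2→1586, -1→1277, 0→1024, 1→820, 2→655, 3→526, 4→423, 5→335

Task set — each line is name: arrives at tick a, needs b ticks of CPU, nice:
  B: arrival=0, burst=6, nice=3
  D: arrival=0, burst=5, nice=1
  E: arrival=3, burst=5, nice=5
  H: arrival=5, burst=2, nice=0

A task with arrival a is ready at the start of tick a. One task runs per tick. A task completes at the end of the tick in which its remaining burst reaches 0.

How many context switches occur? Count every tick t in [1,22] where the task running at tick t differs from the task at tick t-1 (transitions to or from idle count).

context switches = 14

t=0: vr[B=0 D=0] → run B
t=1: vr[B=512/263 D=0] → run D
t=2: vr[B=512/263 D=256/205] → run D
t=3: vr[B=512/263 D=512/205 E=512/263] → run B
t=4: vr[B=1024/263 D=512/205 E=512/263] → run E
t=5: vr[B=1024/263 D=512/205 E=440832/88105 H=512/205] → run D
t=6: vr[B=1024/263 D=768/205 E=440832/88105 H=512/205] → run H
t=7: vr[B=1024/263 D=768/205 E=440832/88105 H=717/205] → run H
t=8: vr[B=1024/263 D=768/205 E=440832/88105] → run D
t=9: vr[B=1024/263 D=1024/205 E=440832/88105] → run B
t=10: vr[B=1536/263 D=1024/205 E=440832/88105] → run D
t=11: vr[B=1536/263 E=440832/88105] → run E
t=12: vr[B=1536/263 E=710144/88105] → run B
t=13: vr[B=2048/263 E=710144/88105] → run B
t=14: vr[B=2560/263 E=710144/88105] → run E
t=15: vr[B=2560/263 E=979456/88105] → run B
t=16: vr[E=979456/88105] → run E
t=17: vr[E=1248768/88105] → run E
t=18: (idle)
t=19: (idle)
t=20: (idle)
t=21: (idle)
t=22: (idle)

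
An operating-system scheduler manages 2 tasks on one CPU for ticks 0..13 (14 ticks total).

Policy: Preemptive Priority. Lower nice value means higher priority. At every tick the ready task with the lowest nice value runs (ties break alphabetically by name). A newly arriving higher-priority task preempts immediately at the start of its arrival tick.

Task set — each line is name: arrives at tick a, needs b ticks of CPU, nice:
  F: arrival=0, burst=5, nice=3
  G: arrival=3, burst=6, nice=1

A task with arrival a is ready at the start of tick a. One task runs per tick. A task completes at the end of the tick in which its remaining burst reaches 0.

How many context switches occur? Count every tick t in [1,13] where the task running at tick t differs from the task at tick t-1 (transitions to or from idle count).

context switches = 3

t=0: ready={F} → run F
t=1: ready={F} → run F
t=2: ready={F} → run F
t=3: ready={F,G} → run G
t=4: ready={F,G} → run G
t=5: ready={F,G} → run G
t=6: ready={F,G} → run G
t=7: ready={F,G} → run G
t=8: ready={F,G} → run G
t=9: ready={F} → run F
t=10: ready={F} → run F
t=11: (idle)
t=12: (idle)
t=13: (idle)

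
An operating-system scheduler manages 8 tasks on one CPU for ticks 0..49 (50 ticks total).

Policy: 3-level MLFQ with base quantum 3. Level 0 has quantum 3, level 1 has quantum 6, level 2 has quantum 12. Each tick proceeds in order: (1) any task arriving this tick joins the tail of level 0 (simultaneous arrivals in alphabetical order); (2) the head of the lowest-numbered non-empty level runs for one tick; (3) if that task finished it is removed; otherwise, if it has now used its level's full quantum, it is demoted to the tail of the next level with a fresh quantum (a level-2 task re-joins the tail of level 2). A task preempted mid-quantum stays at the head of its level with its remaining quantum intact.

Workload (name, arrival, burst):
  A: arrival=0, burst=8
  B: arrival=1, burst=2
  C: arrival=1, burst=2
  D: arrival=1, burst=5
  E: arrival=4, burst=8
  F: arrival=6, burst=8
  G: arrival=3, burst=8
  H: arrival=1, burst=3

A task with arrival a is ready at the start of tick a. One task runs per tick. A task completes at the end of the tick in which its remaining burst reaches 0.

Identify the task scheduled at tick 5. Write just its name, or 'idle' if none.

running at tick 5 = C

t=0: L0/L1/L2 = A/-/- → run A
t=1: L0/L1/L2 = ABCDH/-/- → run A
t=2: L0/L1/L2 = ABCDH/-/- → run A
t=3: L0/L1/L2 = BCDHG/A/- → run B
t=4: L0/L1/L2 = BCDHGE/A/- → run B
t=5: L0/L1/L2 = CDHGE/A/- → run C
t=6: L0/L1/L2 = CDHGEF/A/- → run C
t=7: L0/L1/L2 = DHGEF/A/- → run D
t=8: L0/L1/L2 = DHGEF/A/- → run D
t=9: L0/L1/L2 = DHGEF/A/- → run D
t=10: L0/L1/L2 = HGEF/AD/- → run H
t=11: L0/L1/L2 = HGEF/AD/- → run H
t=12: L0/L1/L2 = HGEF/AD/- → run H
t=13: L0/L1/L2 = GEF/AD/- → run G
t=14: L0/L1/L2 = GEF/AD/- → run G
t=15: L0/L1/L2 = GEF/AD/- → run G
t=16: L0/L1/L2 = EF/ADG/- → run E
t=17: L0/L1/L2 = EF/ADG/- → run E
t=18: L0/L1/L2 = EF/ADG/- → run E
t=19: L0/L1/L2 = F/ADGE/- → run F
t=20: L0/L1/L2 = F/ADGE/- → run F
t=21: L0/L1/L2 = F/ADGE/- → run F
t=22: L0/L1/L2 = -/ADGEF/- → run A
t=23: L0/L1/L2 = -/ADGEF/- → run A
t=24: L0/L1/L2 = -/ADGEF/- → run A
t=25: L0/L1/L2 = -/ADGEF/- → run A
t=26: L0/L1/L2 = -/ADGEF/- → run A
t=27: L0/L1/L2 = -/DGEF/- → run D
t=28: L0/L1/L2 = -/DGEF/- → run D
t=29: L0/L1/L2 = -/GEF/- → run G
t=30: L0/L1/L2 = -/GEF/- → run G
t=31: L0/L1/L2 = -/GEF/- → run G
t=32: L0/L1/L2 = -/GEF/- → run G
t=33: L0/L1/L2 = -/GEF/- → run G
t=34: L0/L1/L2 = -/EF/- → run E
t=35: L0/L1/L2 = -/EF/- → run E
t=36: L0/L1/L2 = -/EF/- → run E
t=37: L0/L1/L2 = -/EF/- → run E
t=38: L0/L1/L2 = -/EF/- → run E
t=39: L0/L1/L2 = -/F/- → run F
t=40: L0/L1/L2 = -/F/- → run F
t=41: L0/L1/L2 = -/F/- → run F
t=42: L0/L1/L2 = -/F/- → run F
t=43: L0/L1/L2 = -/F/- → run F
t=44: (idle)
t=45: (idle)
t=46: (idle)
t=47: (idle)
t=48: (idle)
t=49: (idle)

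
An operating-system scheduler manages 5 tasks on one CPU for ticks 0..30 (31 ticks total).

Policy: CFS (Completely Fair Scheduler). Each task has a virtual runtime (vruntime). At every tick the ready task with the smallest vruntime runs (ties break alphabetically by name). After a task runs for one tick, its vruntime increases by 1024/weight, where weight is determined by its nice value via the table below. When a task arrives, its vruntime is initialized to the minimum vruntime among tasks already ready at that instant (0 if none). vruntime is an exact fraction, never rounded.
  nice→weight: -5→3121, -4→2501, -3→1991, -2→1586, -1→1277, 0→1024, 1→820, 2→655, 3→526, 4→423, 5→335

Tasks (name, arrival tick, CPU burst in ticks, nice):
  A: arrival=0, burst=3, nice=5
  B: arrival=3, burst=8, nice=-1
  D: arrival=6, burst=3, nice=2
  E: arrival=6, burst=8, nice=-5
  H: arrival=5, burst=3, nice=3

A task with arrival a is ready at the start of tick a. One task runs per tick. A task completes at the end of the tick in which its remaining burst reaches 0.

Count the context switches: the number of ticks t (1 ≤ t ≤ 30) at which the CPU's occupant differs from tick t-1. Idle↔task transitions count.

t=0: vr[A=0] → run A
t=1: vr[A=1024/335] → run A
t=2: vr[A=2048/335] → run A
t=3: vr[B=0] → run B
t=4: vr[B=1024/1277] → run B
t=5: vr[B=2048/1277 H=2048/1277] → run B
t=6: vr[B=3072/1277 D=2048/1277 E=2048/1277 H=2048/1277] → run D
t=7: vr[B=3072/1277 D=2649088/836435 E=2048/1277 H=2048/1277] → run E
t=8: vr[B=3072/1277 D=2649088/836435 E=7699456/3985517 H=2048/1277] → run H
t=9: vr[B=3072/1277 D=2649088/836435 E=7699456/3985517 H=1192448/335851] → run E
t=10: vr[B=3072/1277 D=2649088/836435 E=9007104/3985517 H=1192448/335851] → run E
t=11: vr[B=3072/1277 D=2649088/836435 E=10314752/3985517 H=1192448/335851] → run B
t=12: vr[B=4096/1277 D=2649088/836435 E=10314752/3985517 H=1192448/335851] → run E
t=13: vr[B=4096/1277 D=2649088/836435 E=11622400/3985517 H=1192448/335851] → run E
t=14: vr[B=4096/1277 D=2649088/836435 E=12930048/3985517 H=1192448/335851] → run D
t=15: vr[B=4096/1277 D=3956736/836435 E=12930048/3985517 H=1192448/335851] → run B
t=16: vr[B=5120/1277 D=3956736/836435 E=12930048/3985517 H=1192448/335851] → run E
t=17: vr[B=5120/1277 D=3956736/836435 E=14237696/3985517 H=1192448/335851] → run H
t=18: vr[B=5120/1277 D=3956736/836435 E=14237696/3985517 H=1846272/335851] → run E
t=19: vr[B=5120/1277 D=3956736/836435 E=15545344/3985517 H=1846272/335851] → run E
t=20: vr[B=5120/1277 D=3956736/836435 H=1846272/335851] → run B
t=21: vr[B=6144/1277 D=3956736/836435 H=1846272/335851] → run D
t=22: vr[B=6144/1277 H=1846272/335851] → run B
t=23: vr[B=7168/1277 H=1846272/335851] → run H
t=24: vr[B=7168/1277] → run B
t=25: (idle)
t=26: (idle)
t=27: (idle)
t=28: (idle)
t=29: (idle)
t=30: (idle)

context switches = 18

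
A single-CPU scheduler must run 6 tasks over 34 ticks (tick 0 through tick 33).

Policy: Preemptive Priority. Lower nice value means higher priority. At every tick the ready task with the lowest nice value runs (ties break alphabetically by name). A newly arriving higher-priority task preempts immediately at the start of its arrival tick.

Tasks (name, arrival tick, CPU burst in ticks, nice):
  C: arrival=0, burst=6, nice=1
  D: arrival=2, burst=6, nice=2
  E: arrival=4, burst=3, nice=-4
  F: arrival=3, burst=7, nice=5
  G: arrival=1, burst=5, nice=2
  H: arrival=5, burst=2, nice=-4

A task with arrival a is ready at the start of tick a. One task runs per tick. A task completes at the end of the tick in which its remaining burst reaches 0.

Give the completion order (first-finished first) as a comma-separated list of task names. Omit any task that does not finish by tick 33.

t=0: ready={C} → run C
t=1: ready={C,G} → run C
t=2: ready={C,D,G} → run C
t=3: ready={C,D,F,G} → run C
t=4: ready={C,D,E,F,G} → run E
t=5: ready={C,D,E,F,G,H} → run E
t=6: ready={C,D,E,F,G,H} → run E
t=7: ready={C,D,F,G,H} → run H
t=8: ready={C,D,F,G,H} → run H
t=9: ready={C,D,F,G} → run C
t=10: ready={C,D,F,G} → run C
t=11: ready={D,F,G} → run D
t=12: ready={D,F,G} → run D
t=13: ready={D,F,G} → run D
t=14: ready={D,F,G} → run D
t=15: ready={D,F,G} → run D
t=16: ready={D,F,G} → run D
t=17: ready={F,G} → run G
t=18: ready={F,G} → run G
t=19: ready={F,G} → run G
t=20: ready={F,G} → run G
t=21: ready={F,G} → run G
t=22: ready={F} → run F
t=23: ready={F} → run F
t=24: ready={F} → run F
t=25: ready={F} → run F
t=26: ready={F} → run F
t=27: ready={F} → run F
t=28: ready={F} → run F
t=29: (idle)
t=30: (idle)
t=31: (idle)
t=32: (idle)
t=33: (idle)

completion order = E, H, C, D, G, F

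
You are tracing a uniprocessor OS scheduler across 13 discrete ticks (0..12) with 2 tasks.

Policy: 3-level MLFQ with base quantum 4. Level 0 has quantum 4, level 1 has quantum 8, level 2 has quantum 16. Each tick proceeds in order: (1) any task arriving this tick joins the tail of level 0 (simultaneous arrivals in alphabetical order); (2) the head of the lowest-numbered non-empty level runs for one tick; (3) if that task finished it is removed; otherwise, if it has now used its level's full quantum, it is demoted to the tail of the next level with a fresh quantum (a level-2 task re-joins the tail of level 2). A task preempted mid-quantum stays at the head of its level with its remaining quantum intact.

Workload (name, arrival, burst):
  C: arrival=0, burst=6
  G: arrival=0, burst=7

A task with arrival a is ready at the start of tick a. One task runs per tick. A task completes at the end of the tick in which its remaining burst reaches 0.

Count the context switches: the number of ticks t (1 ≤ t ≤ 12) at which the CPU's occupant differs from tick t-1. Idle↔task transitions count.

t=0: L0/L1/L2 = CG/-/- → run C
t=1: L0/L1/L2 = CG/-/- → run C
t=2: L0/L1/L2 = CG/-/- → run C
t=3: L0/L1/L2 = CG/-/- → run C
t=4: L0/L1/L2 = G/C/- → run G
t=5: L0/L1/L2 = G/C/- → run G
t=6: L0/L1/L2 = G/C/- → run G
t=7: L0/L1/L2 = G/C/- → run G
t=8: L0/L1/L2 = -/CG/- → run C
t=9: L0/L1/L2 = -/CG/- → run C
t=10: L0/L1/L2 = -/G/- → run G
t=11: L0/L1/L2 = -/G/- → run G
t=12: L0/L1/L2 = -/G/- → run G

context switches = 3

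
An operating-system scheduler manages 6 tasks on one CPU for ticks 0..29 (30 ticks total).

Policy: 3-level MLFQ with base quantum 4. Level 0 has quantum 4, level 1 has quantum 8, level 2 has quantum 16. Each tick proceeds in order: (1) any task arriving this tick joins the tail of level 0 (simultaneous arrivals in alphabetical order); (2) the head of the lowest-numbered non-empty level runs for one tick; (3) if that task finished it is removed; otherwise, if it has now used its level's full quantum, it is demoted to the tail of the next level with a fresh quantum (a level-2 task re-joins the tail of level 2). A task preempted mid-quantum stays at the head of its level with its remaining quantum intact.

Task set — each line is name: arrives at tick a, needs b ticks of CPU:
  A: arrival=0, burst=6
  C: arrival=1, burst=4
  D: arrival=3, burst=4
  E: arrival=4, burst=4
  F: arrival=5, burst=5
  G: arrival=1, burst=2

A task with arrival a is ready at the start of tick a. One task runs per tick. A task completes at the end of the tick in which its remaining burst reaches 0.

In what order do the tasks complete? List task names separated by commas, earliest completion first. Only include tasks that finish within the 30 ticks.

t=0: L0/L1/L2 = A/-/- → run A
t=1: L0/L1/L2 = ACG/-/- → run A
t=2: L0/L1/L2 = ACG/-/- → run A
t=3: L0/L1/L2 = ACGD/-/- → run A
t=4: L0/L1/L2 = CGDE/A/- → run C
t=5: L0/L1/L2 = CGDEF/A/- → run C
t=6: L0/L1/L2 = CGDEF/A/- → run C
t=7: L0/L1/L2 = CGDEF/A/- → run C
t=8: L0/L1/L2 = GDEF/A/- → run G
t=9: L0/L1/L2 = GDEF/A/- → run G
t=10: L0/L1/L2 = DEF/A/- → run D
t=11: L0/L1/L2 = DEF/A/- → run D
t=12: L0/L1/L2 = DEF/A/- → run D
t=13: L0/L1/L2 = DEF/A/- → run D
t=14: L0/L1/L2 = EF/A/- → run E
t=15: L0/L1/L2 = EF/A/- → run E
t=16: L0/L1/L2 = EF/A/- → run E
t=17: L0/L1/L2 = EF/A/- → run E
t=18: L0/L1/L2 = F/A/- → run F
t=19: L0/L1/L2 = F/A/- → run F
t=20: L0/L1/L2 = F/A/- → run F
t=21: L0/L1/L2 = F/A/- → run F
t=22: L0/L1/L2 = -/AF/- → run A
t=23: L0/L1/L2 = -/AF/- → run A
t=24: L0/L1/L2 = -/F/- → run F
t=25: (idle)
t=26: (idle)
t=27: (idle)
t=28: (idle)
t=29: (idle)

completion order = C, G, D, E, A, F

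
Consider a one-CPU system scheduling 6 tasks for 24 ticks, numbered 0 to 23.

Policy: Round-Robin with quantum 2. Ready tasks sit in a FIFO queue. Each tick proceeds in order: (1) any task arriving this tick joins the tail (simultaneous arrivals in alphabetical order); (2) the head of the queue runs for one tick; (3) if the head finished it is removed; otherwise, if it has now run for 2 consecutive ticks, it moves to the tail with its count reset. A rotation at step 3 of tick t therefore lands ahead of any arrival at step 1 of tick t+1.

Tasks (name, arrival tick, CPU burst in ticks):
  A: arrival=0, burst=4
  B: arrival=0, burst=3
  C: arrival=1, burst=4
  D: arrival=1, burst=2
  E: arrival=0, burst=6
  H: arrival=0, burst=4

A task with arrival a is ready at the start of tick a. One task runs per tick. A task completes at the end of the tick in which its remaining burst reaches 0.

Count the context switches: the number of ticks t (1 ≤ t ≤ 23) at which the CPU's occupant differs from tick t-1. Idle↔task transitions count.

context switches = 12

t=0: queue=[A,B,E,H] q_used=0 → run A
t=1: queue=[A,B,E,H,C,D] q_used=1 → run A
t=2: queue=[B,E,H,C,D,A] q_used=0 → run B
t=3: queue=[B,E,H,C,D,A] q_used=1 → run B
t=4: queue=[E,H,C,D,A,B] q_used=0 → run E
t=5: queue=[E,H,C,D,A,B] q_used=1 → run E
t=6: queue=[H,C,D,A,B,E] q_used=0 → run H
t=7: queue=[H,C,D,A,B,E] q_used=1 → run H
t=8: queue=[C,D,A,B,E,H] q_used=0 → run C
t=9: queue=[C,D,A,B,E,H] q_used=1 → run C
t=10: queue=[D,A,B,E,H,C] q_used=0 → run D
t=11: queue=[D,A,B,E,H,C] q_used=1 → run D
t=12: queue=[A,B,E,H,C] q_used=0 → run A
t=13: queue=[A,B,E,H,C] q_used=1 → run A
t=14: queue=[B,E,H,C] q_used=0 → run B
t=15: queue=[E,H,C] q_used=0 → run E
t=16: queue=[E,H,C] q_used=1 → run E
t=17: queue=[H,C,E] q_used=0 → run H
t=18: queue=[H,C,E] q_used=1 → run H
t=19: queue=[C,E] q_used=0 → run C
t=20: queue=[C,E] q_used=1 → run C
t=21: queue=[E] q_used=0 → run E
t=22: queue=[E] q_used=1 → run E
t=23: (idle)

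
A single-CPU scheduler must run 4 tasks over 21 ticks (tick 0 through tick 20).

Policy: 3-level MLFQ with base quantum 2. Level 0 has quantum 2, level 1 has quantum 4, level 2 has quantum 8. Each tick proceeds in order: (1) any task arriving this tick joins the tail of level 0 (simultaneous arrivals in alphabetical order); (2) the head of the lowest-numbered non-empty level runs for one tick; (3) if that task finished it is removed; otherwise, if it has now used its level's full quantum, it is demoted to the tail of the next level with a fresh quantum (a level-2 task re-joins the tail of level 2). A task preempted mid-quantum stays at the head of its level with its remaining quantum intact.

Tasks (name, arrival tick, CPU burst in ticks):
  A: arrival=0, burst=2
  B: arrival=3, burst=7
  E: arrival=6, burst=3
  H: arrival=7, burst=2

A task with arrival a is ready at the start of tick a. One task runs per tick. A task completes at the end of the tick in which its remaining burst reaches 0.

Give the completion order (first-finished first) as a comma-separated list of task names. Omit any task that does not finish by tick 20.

completion order = A, H, E, B

t=0: L0/L1/L2 = A/-/- → run A
t=1: L0/L1/L2 = A/-/- → run A
t=2: (idle)
t=3: L0/L1/L2 = B/-/- → run B
t=4: L0/L1/L2 = B/-/- → run B
t=5: L0/L1/L2 = -/B/- → run B
t=6: L0/L1/L2 = E/B/- → run E
t=7: L0/L1/L2 = EH/B/- → run E
t=8: L0/L1/L2 = H/BE/- → run H
t=9: L0/L1/L2 = H/BE/- → run H
t=10: L0/L1/L2 = -/BE/- → run B
t=11: L0/L1/L2 = -/BE/- → run B
t=12: L0/L1/L2 = -/BE/- → run B
t=13: L0/L1/L2 = -/E/B → run E
t=14: L0/L1/L2 = -/-/B → run B
t=15: (idle)
t=16: (idle)
t=17: (idle)
t=18: (idle)
t=19: (idle)
t=20: (idle)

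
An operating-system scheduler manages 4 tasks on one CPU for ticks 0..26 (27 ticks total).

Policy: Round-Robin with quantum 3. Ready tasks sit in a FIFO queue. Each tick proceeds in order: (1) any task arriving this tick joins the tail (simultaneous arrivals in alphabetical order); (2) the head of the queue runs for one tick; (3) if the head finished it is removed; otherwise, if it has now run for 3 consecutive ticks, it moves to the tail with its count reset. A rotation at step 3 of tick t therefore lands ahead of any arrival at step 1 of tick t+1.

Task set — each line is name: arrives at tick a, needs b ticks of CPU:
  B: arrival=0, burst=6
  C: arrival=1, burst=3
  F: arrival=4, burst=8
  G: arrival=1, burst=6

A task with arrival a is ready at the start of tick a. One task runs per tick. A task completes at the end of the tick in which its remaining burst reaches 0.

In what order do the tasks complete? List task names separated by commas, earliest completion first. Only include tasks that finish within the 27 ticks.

completion order = C, B, G, F

t=0: queue=[B] q_used=0 → run B
t=1: queue=[B,C,G] q_used=1 → run B
t=2: queue=[B,C,G] q_used=2 → run B
t=3: queue=[C,G,B] q_used=0 → run C
t=4: queue=[C,G,B,F] q_used=1 → run C
t=5: queue=[C,G,B,F] q_used=2 → run C
t=6: queue=[G,B,F] q_used=0 → run G
t=7: queue=[G,B,F] q_used=1 → run G
t=8: queue=[G,B,F] q_used=2 → run G
t=9: queue=[B,F,G] q_used=0 → run B
t=10: queue=[B,F,G] q_used=1 → run B
t=11: queue=[B,F,G] q_used=2 → run B
t=12: queue=[F,G] q_used=0 → run F
t=13: queue=[F,G] q_used=1 → run F
t=14: queue=[F,G] q_used=2 → run F
t=15: queue=[G,F] q_used=0 → run G
t=16: queue=[G,F] q_used=1 → run G
t=17: queue=[G,F] q_used=2 → run G
t=18: queue=[F] q_used=0 → run F
t=19: queue=[F] q_used=1 → run F
t=20: queue=[F] q_used=2 → run F
t=21: queue=[F] q_used=0 → run F
t=22: queue=[F] q_used=1 → run F
t=23: (idle)
t=24: (idle)
t=25: (idle)
t=26: (idle)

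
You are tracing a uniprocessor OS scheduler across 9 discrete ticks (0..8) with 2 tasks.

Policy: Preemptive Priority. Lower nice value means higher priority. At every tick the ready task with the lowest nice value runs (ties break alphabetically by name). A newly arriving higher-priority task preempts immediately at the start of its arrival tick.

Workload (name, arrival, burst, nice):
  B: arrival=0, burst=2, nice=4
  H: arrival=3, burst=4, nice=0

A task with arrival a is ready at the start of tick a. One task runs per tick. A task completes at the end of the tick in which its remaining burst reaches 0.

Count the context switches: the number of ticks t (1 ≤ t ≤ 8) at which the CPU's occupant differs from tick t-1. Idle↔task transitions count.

context switches = 3

t=0: ready={B} → run B
t=1: ready={B} → run B
t=2: (idle)
t=3: ready={H} → run H
t=4: ready={H} → run H
t=5: ready={H} → run H
t=6: ready={H} → run H
t=7: (idle)
t=8: (idle)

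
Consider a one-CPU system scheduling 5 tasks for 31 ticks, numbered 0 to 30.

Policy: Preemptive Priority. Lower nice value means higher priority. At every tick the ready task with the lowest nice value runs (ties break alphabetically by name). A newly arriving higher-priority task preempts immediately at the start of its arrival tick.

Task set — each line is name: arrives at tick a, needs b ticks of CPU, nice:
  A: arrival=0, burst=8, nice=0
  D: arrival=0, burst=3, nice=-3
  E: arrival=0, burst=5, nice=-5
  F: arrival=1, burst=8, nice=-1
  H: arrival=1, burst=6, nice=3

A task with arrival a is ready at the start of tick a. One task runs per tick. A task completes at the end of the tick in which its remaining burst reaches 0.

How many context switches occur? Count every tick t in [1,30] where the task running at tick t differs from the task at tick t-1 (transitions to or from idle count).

t=0: ready={A,D,E} → run E
t=1: ready={A,D,E,F,H} → run E
t=2: ready={A,D,E,F,H} → run E
t=3: ready={A,D,E,F,H} → run E
t=4: ready={A,D,E,F,H} → run E
t=5: ready={A,D,F,H} → run D
t=6: ready={A,D,F,H} → run D
t=7: ready={A,D,F,H} → run D
t=8: ready={A,F,H} → run F
t=9: ready={A,F,H} → run F
t=10: ready={A,F,H} → run F
t=11: ready={A,F,H} → run F
t=12: ready={A,F,H} → run F
t=13: ready={A,F,H} → run F
t=14: ready={A,F,H} → run F
t=15: ready={A,F,H} → run F
t=16: ready={A,H} → run A
t=17: ready={A,H} → run A
t=18: ready={A,H} → run A
t=19: ready={A,H} → run A
t=20: ready={A,H} → run A
t=21: ready={A,H} → run A
t=22: ready={A,H} → run A
t=23: ready={A,H} → run A
t=24: ready={H} → run H
t=25: ready={H} → run H
t=26: ready={H} → run H
t=27: ready={H} → run H
t=28: ready={H} → run H
t=29: ready={H} → run H
t=30: (idle)

context switches = 5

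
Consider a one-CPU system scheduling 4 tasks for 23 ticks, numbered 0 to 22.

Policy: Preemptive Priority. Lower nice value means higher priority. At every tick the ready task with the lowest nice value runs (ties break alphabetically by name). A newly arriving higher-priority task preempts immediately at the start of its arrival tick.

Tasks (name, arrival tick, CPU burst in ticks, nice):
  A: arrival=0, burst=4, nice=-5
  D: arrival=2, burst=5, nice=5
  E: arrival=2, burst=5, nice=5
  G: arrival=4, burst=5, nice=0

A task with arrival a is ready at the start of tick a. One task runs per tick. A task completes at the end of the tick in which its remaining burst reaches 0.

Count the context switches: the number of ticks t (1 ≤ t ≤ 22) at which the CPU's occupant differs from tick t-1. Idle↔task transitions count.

context switches = 4

t=0: ready={A} → run A
t=1: ready={A} → run A
t=2: ready={A,D,E} → run A
t=3: ready={A,D,E} → run A
t=4: ready={D,E,G} → run G
t=5: ready={D,E,G} → run G
t=6: ready={D,E,G} → run G
t=7: ready={D,E,G} → run G
t=8: ready={D,E,G} → run G
t=9: ready={D,E} → run D
t=10: ready={D,E} → run D
t=11: ready={D,E} → run D
t=12: ready={D,E} → run D
t=13: ready={D,E} → run D
t=14: ready={E} → run E
t=15: ready={E} → run E
t=16: ready={E} → run E
t=17: ready={E} → run E
t=18: ready={E} → run E
t=19: (idle)
t=20: (idle)
t=21: (idle)
t=22: (idle)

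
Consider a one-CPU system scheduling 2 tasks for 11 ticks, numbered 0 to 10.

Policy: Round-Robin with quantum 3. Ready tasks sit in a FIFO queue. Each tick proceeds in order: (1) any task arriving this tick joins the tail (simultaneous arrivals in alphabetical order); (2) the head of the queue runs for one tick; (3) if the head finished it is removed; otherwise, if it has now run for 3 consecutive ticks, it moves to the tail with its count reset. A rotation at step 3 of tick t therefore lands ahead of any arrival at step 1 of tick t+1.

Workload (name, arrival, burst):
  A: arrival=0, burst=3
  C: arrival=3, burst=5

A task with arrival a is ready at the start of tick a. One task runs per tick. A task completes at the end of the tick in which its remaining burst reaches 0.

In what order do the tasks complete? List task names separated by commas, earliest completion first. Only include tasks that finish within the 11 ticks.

completion order = A, C

t=0: queue=[A] q_used=0 → run A
t=1: queue=[A] q_used=1 → run A
t=2: queue=[A] q_used=2 → run A
t=3: queue=[C] q_used=0 → run C
t=4: queue=[C] q_used=1 → run C
t=5: queue=[C] q_used=2 → run C
t=6: queue=[C] q_used=0 → run C
t=7: queue=[C] q_used=1 → run C
t=8: (idle)
t=9: (idle)
t=10: (idle)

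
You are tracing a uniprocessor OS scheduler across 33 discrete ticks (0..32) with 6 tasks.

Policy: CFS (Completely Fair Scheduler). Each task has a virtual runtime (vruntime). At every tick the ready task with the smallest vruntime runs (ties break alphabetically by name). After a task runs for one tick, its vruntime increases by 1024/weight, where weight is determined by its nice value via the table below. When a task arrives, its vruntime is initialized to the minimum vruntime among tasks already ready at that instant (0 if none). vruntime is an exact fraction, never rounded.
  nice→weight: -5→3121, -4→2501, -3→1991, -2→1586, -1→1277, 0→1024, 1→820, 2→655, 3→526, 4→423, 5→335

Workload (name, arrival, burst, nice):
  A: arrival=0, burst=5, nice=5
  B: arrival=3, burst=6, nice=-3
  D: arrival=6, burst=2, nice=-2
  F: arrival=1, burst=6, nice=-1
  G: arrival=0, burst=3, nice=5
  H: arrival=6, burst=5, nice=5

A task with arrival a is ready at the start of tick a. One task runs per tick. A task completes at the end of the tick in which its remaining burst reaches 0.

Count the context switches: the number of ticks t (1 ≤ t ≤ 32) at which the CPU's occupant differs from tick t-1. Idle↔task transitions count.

t=0: vr[A=0 G=0] → run A
t=1: vr[A=1024/335 F=0 G=0] → run F
t=2: vr[A=1024/335 F=1024/1277 G=0] → run G
t=3: vr[A=1024/335 B=1024/1277 F=1024/1277 G=1024/335] → run B
t=4: vr[A=1024/335 B=3346432/2542507 F=1024/1277 G=1024/335] → run F
t=5: vr[A=1024/335 B=3346432/2542507 F=2048/1277 G=1024/335] → run B
t=6: vr[A=1024/335 B=4654080/2542507 D=2048/1277 F=2048/1277 G=1024/335 H=2048/1277] → run D
t=7: vr[A=1024/335 B=4654080/2542507 D=2277888/1012661 F=2048/1277 G=1024/335 H=2048/1277] → run F
t=8: vr[A=1024/335 B=4654080/2542507 D=2277888/1012661 F=3072/1277 G=1024/335 H=2048/1277] → run H
t=9: vr[A=1024/335 B=4654080/2542507 D=2277888/1012661 F=3072/1277 G=1024/335 H=1993728/427795] → run B
t=10: vr[A=1024/335 B=5961728/2542507 D=2277888/1012661 F=3072/1277 G=1024/335 H=1993728/427795] → run D
t=11: vr[A=1024/335 B=5961728/2542507 F=3072/1277 G=1024/335 H=1993728/427795] → run B
t=12: vr[A=1024/335 B=7269376/2542507 F=3072/1277 G=1024/335 H=1993728/427795] → run F
t=13: vr[A=1024/335 B=7269376/2542507 F=4096/1277 G=1024/335 H=1993728/427795] → run B
t=14: vr[A=1024/335 B=8577024/2542507 F=4096/1277 G=1024/335 H=1993728/427795] → run A
t=15: vr[A=2048/335 B=8577024/2542507 F=4096/1277 G=1024/335 H=1993728/427795] → run G
t=16: vr[A=2048/335 B=8577024/2542507 F=4096/1277 G=2048/335 H=1993728/427795] → run F
t=17: vr[A=2048/335 B=8577024/2542507 F=5120/1277 G=2048/335 H=1993728/427795] → run B
t=18: vr[A=2048/335 F=5120/1277 G=2048/335 H=1993728/427795] → run F
t=19: vr[A=2048/335 G=2048/335 H=1993728/427795] → run H
t=20: vr[A=2048/335 G=2048/335 H=3301376/427795] → run A
t=21: vr[A=3072/335 G=2048/335 H=3301376/427795] → run G
t=22: vr[A=3072/335 H=3301376/427795] → run H
t=23: vr[A=3072/335 H=4609024/427795] → run A
t=24: vr[A=4096/335 H=4609024/427795] → run H
t=25: vr[A=4096/335 H=5916672/427795] → run A
t=26: vr[H=5916672/427795] → run H
t=27: (idle)
t=28: (idle)
t=29: (idle)
t=30: (idle)
t=31: (idle)
t=32: (idle)

context switches = 27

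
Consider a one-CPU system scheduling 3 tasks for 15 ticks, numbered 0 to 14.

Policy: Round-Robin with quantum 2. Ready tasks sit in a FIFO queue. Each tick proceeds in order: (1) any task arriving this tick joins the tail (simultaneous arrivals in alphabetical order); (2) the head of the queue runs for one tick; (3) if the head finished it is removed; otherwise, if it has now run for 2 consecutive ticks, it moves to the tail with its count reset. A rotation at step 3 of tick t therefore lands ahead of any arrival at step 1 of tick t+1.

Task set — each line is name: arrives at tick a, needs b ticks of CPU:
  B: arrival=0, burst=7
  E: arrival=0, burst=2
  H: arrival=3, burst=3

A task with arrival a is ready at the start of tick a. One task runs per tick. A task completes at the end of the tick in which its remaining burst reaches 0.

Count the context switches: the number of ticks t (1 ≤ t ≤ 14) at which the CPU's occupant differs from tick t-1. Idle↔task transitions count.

t=0: queue=[B,E] q_used=0 → run B
t=1: queue=[B,E] q_used=1 → run B
t=2: queue=[E,B] q_used=0 → run E
t=3: queue=[E,B,H] q_used=1 → run E
t=4: queue=[B,H] q_used=0 → run B
t=5: queue=[B,H] q_used=1 → run B
t=6: queue=[H,B] q_used=0 → run H
t=7: queue=[H,B] q_used=1 → run H
t=8: queue=[B,H] q_used=0 → run B
t=9: queue=[B,H] q_used=1 → run B
t=10: queue=[H,B] q_used=0 → run H
t=11: queue=[B] q_used=0 → run B
t=12: (idle)
t=13: (idle)
t=14: (idle)

context switches = 7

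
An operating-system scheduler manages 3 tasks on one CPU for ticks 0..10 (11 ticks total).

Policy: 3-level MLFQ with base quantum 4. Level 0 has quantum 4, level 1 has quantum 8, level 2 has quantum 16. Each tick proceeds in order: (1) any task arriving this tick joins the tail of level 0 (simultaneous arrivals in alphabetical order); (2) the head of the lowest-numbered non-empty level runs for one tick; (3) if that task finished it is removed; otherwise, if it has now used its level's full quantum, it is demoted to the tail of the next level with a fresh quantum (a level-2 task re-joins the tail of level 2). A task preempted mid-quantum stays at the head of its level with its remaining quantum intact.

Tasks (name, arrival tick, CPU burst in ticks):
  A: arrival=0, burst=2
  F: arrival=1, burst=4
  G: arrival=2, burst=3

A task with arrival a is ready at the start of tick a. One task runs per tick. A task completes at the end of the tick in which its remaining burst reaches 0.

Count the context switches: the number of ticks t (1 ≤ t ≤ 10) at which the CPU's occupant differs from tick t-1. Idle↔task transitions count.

t=0: L0/L1/L2 = A/-/- → run A
t=1: L0/L1/L2 = AF/-/- → run A
t=2: L0/L1/L2 = FG/-/- → run F
t=3: L0/L1/L2 = FG/-/- → run F
t=4: L0/L1/L2 = FG/-/- → run F
t=5: L0/L1/L2 = FG/-/- → run F
t=6: L0/L1/L2 = G/-/- → run G
t=7: L0/L1/L2 = G/-/- → run G
t=8: L0/L1/L2 = G/-/- → run G
t=9: (idle)
t=10: (idle)

context switches = 3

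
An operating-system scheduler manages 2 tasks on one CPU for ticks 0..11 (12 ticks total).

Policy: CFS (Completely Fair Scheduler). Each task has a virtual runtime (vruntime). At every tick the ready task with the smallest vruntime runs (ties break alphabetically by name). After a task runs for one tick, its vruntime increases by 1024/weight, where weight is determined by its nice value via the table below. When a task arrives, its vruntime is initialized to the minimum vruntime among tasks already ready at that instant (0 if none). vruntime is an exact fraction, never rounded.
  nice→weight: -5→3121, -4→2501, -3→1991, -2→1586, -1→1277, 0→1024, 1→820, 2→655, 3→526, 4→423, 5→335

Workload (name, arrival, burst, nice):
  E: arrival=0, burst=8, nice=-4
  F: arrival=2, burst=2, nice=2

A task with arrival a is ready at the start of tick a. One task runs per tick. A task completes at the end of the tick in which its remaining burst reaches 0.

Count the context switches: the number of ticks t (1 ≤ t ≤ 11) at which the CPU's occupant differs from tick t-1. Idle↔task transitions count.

t=0: vr[E=0] → run E
t=1: vr[E=1024/2501] → run E
t=2: vr[E=2048/2501 F=2048/2501] → run E
t=3: vr[E=3072/2501 F=2048/2501] → run F
t=4: vr[E=3072/2501 F=3902464/1638155] → run E
t=5: vr[E=4096/2501 F=3902464/1638155] → run E
t=6: vr[E=5120/2501 F=3902464/1638155] → run E
t=7: vr[E=6144/2501 F=3902464/1638155] → run F
t=8: vr[E=6144/2501] → run E
t=9: vr[E=7168/2501] → run E
t=10: (idle)
t=11: (idle)

context switches = 5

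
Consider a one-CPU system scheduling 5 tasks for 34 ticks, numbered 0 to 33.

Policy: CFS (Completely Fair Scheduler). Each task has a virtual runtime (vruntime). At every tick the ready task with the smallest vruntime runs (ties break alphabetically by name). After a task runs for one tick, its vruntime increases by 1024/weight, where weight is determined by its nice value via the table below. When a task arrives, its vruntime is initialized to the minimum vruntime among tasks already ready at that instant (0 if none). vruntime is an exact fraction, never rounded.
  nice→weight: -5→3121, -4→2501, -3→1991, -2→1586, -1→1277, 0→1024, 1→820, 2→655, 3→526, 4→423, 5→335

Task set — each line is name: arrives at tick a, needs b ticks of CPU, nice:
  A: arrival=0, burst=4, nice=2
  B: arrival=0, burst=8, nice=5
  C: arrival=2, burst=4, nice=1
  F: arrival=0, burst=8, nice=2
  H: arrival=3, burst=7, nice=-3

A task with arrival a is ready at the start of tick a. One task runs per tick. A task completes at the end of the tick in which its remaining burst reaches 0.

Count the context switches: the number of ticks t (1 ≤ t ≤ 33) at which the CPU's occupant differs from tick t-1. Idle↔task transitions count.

t=0: vr[A=0 B=0 F=0] → run A
t=1: vr[A=1024/655 B=0 F=0] → run B
t=2: vr[A=1024/655 B=1024/335 C=0 F=0] → run C
t=3: vr[A=1024/655 B=1024/335 C=256/205 F=0 H=0] → run F
t=4: vr[A=1024/655 B=1024/335 C=256/205 F=1024/655 H=0] → run H
t=5: vr[A=1024/655 B=1024/335 C=256/205 F=1024/655 H=1024/1991] → run H
t=6: vr[A=1024/655 B=1024/335 C=256/205 F=1024/655 H=2048/1991] → run H
t=7: vr[A=1024/655 B=1024/335 C=256/205 F=1024/655 H=3072/1991] → run C
t=8: vr[A=1024/655 B=1024/335 C=512/205 F=1024/655 H=3072/1991] → run H
t=9: vr[A=1024/655 B=1024/335 C=512/205 F=1024/655 H=4096/1991] → run A
t=10: vr[A=2048/655 B=1024/335 C=512/205 F=1024/655 H=4096/1991] → run F
t=11: vr[A=2048/655 B=1024/335 C=512/205 F=2048/655 H=4096/1991] → run H
t=12: vr[A=2048/655 B=1024/335 C=512/205 F=2048/655 H=5120/1991] → run C
t=13: vr[A=2048/655 B=1024/335 C=768/205 F=2048/655 H=5120/1991] → run H
t=14: vr[A=2048/655 B=1024/335 C=768/205 F=2048/655 H=6144/1991] → run B
t=15: vr[A=2048/655 B=2048/335 C=768/205 F=2048/655 H=6144/1991] → run H
t=16: vr[A=2048/655 B=2048/335 C=768/205 F=2048/655] → run A
t=17: vr[A=3072/655 B=2048/335 C=768/205 F=2048/655] → run F
t=18: vr[A=3072/655 B=2048/335 C=768/205 F=3072/655] → run C
t=19: vr[A=3072/655 B=2048/335 F=3072/655] → run A
t=20: vr[B=2048/335 F=3072/655] → run F
t=21: vr[B=2048/335 F=4096/655] → run B
t=22: vr[B=3072/335 F=4096/655] → run F
t=23: vr[B=3072/335 F=1024/131] → run F
t=24: vr[B=3072/335 F=6144/655] → run B
t=25: vr[B=4096/335 F=6144/655] → run F
t=26: vr[B=4096/335 F=7168/655] → run F
t=27: vr[B=4096/335] → run B
t=28: vr[B=1024/67] → run B
t=29: vr[B=6144/335] → run B
t=30: vr[B=7168/335] → run B
t=31: (idle)
t=32: (idle)
t=33: (idle)

context switches = 24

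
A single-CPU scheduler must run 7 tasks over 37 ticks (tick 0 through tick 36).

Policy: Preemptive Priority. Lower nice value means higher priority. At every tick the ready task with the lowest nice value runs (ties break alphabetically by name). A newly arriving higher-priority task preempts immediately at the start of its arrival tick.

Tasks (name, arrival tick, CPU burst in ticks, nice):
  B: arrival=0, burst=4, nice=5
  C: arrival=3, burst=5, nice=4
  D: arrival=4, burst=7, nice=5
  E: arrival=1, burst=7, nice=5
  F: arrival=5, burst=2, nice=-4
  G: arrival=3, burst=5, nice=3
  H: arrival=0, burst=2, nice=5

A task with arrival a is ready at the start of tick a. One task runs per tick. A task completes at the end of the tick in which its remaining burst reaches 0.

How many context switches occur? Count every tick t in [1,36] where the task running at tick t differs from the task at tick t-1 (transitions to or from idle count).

context switches = 9

t=0: ready={B,H} → run B
t=1: ready={B,E,H} → run B
t=2: ready={B,E,H} → run B
t=3: ready={B,C,E,G,H} → run G
t=4: ready={B,C,D,E,G,H} → run G
t=5: ready={B,C,D,E,F,G,H} → run F
t=6: ready={B,C,D,E,F,G,H} → run F
t=7: ready={B,C,D,E,G,H} → run G
t=8: ready={B,C,D,E,G,H} → run G
t=9: ready={B,C,D,E,G,H} → run G
t=10: ready={B,C,D,E,H} → run C
t=11: ready={B,C,D,E,H} → run C
t=12: ready={B,C,D,E,H} → run C
t=13: ready={B,C,D,E,H} → run C
t=14: ready={B,C,D,E,H} → run C
t=15: ready={B,D,E,H} → run B
t=16: ready={D,E,H} → run D
t=17: ready={D,E,H} → run D
t=18: ready={D,E,H} → run D
t=19: ready={D,E,H} → run D
t=20: ready={D,E,H} → run D
t=21: ready={D,E,H} → run D
t=22: ready={D,E,H} → run D
t=23: ready={E,H} → run E
t=24: ready={E,H} → run E
t=25: ready={E,H} → run E
t=26: ready={E,H} → run E
t=27: ready={E,H} → run E
t=28: ready={E,H} → run E
t=29: ready={E,H} → run E
t=30: ready={H} → run H
t=31: ready={H} → run H
t=32: (idle)
t=33: (idle)
t=34: (idle)
t=35: (idle)
t=36: (idle)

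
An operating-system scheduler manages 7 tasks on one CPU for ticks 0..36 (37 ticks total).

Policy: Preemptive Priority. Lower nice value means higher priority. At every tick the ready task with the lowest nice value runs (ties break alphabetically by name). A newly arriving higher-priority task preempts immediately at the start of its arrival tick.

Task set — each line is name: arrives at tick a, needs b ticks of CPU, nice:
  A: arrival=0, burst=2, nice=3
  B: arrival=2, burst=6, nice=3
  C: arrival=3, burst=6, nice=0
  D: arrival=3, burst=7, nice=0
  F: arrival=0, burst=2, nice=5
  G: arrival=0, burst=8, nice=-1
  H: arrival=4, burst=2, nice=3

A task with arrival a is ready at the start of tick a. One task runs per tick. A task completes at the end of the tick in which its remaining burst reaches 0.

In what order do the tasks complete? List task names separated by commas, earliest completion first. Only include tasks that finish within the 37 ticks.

t=0: ready={A,F,G} → run G
t=1: ready={A,F,G} → run G
t=2: ready={A,B,F,G} → run G
t=3: ready={A,B,C,D,F,G} → run G
t=4: ready={A,B,C,D,F,G,H} → run G
t=5: ready={A,B,C,D,F,G,H} → run G
t=6: ready={A,B,C,D,F,G,H} → run G
t=7: ready={A,B,C,D,F,G,H} → run G
t=8: ready={A,B,C,D,F,H} → run C
t=9: ready={A,B,C,D,F,H} → run C
t=10: ready={A,B,C,D,F,H} → run C
t=11: ready={A,B,C,D,F,H} → run C
t=12: ready={A,B,C,D,F,H} → run C
t=13: ready={A,B,C,D,F,H} → run C
t=14: ready={A,B,D,F,H} → run D
t=15: ready={A,B,D,F,H} → run D
t=16: ready={A,B,D,F,H} → run D
t=17: ready={A,B,D,F,H} → run D
t=18: ready={A,B,D,F,H} → run D
t=19: ready={A,B,D,F,H} → run D
t=20: ready={A,B,D,F,H} → run D
t=21: ready={A,B,F,H} → run A
t=22: ready={A,B,F,H} → run A
t=23: ready={B,F,H} → run B
t=24: ready={B,F,H} → run B
t=25: ready={B,F,H} → run B
t=26: ready={B,F,H} → run B
t=27: ready={B,F,H} → run B
t=28: ready={B,F,H} → run B
t=29: ready={F,H} → run H
t=30: ready={F,H} → run H
t=31: ready={F} → run F
t=32: ready={F} → run F
t=33: (idle)
t=34: (idle)
t=35: (idle)
t=36: (idle)

completion order = G, C, D, A, B, H, F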